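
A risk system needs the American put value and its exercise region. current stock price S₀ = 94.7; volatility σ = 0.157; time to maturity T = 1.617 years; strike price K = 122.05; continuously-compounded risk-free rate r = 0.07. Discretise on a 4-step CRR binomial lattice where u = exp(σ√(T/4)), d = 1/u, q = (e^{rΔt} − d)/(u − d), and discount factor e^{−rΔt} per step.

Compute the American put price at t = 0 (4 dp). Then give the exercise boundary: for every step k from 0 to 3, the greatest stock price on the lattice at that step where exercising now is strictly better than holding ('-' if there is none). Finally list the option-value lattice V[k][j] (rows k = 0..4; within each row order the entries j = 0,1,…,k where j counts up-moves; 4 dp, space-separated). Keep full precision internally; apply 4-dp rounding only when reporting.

Δt=0.40425  u=1.10497  d=0.90500  q=0.61859  discount=0.97210
step 4 (expiry): payoffs max(K−S,0) = 58.5254 44.4885 27.3500 6.4244 0.0000
step 3: (k=3,j=0): S=70.1930, (K−S)⁺=51.8570, hold=48.4517 ⇒ V=51.8570 exercise | (k=3,j=1): S=85.7034, (K−S)⁺=36.3466, hold=32.9413 ⇒ V=36.3466 exercise | (k=3,j=2): S=104.6410, (K−S)⁺=17.4090, hold=14.0037 ⇒ V=17.4090 exercise | (k=3,j=3): S=127.7632, (K−S)⁺=0.0000, hold=2.3820 ⇒ V=2.3820 continue  boundary S*=104.6410
step 2: (k=2,j=0): S=77.5615, (K−S)⁺=44.4885, hold=41.0832 ⇒ V=44.4885 exercise | (k=2,j=1): S=94.7000, (K−S)⁺=27.3500, hold=23.9447 ⇒ V=27.3500 exercise | (k=2,j=2): S=115.6256, (K−S)⁺=6.4244, hold=7.8870 ⇒ V=7.8870 continue  boundary S*=94.7000
step 1: (k=1,j=0): S=85.7034, (K−S)⁺=36.3466, hold=32.9413 ⇒ V=36.3466 exercise | (k=1,j=1): S=104.6410, (K−S)⁺=17.4090, hold=14.8832 ⇒ V=17.4090 exercise  boundary S*=104.6410
step 0: (k=0,j=0): S=94.7000, (K−S)⁺=27.3500, hold=23.9447 ⇒ V=27.3500 exercise  boundary S*=94.7000

price = 27.3500
boundary = 94.7000 104.6410 94.7000 104.6410
tree:
27.3500
36.3466 17.4090
44.4885 27.3500 7.8870
51.8570 36.3466 17.4090 2.3820
58.5254 44.4885 27.3500 6.4244 0.0000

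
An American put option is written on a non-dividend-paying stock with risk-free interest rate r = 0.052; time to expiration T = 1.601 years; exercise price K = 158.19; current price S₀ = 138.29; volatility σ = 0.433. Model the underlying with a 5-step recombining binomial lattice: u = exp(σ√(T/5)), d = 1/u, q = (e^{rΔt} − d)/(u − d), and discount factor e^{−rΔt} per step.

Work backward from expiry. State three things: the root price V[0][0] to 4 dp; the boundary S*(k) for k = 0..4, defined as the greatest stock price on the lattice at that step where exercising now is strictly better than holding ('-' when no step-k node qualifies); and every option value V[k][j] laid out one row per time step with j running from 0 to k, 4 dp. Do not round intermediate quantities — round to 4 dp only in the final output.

price = 36.7834
boundary = - - 84.7170 66.3072 84.7170
tree:
36.7834
53.0725 19.9384
73.4730 32.2244 6.9560
91.8828 50.1266 13.4201 0.0000
106.2920 73.4730 25.8913 0.0000 0.0000
117.5700 91.8828 49.9518 0.0000 0.0000 0.0000

Δt=0.32020, u=1.27764, d=0.78269, q=0.47297, disc=e^(-rΔt)=0.98349
k=5 terminal: V=max(K-S,0) → 117.5700 91.8828 49.9518 0.0000 0.0000 0.0000
k=4: j=0 S=51.8980 intr=106.2920 cont=103.6799 V=106.2920[EX]; j=1 S=84.7170 intr=73.4730 cont=70.8609 V=73.4730[EX]; j=2 S=138.2900 intr=19.9000 cont=25.8913 V=25.8913[hold]; j=3 S=225.7413 intr=0.0000 cont=0.0000 V=0.0000[hold]; j=4 S=368.4947 intr=0.0000 cont=0.0000 V=0.0000[hold]  S*(4)=84.7170
k=3: j=0 S=66.3072 intr=91.8828 cont=89.2707 V=91.8828[EX]; j=1 S=108.2382 intr=49.9518 cont=50.1266 V=50.1266[hold]; j=2 S=176.6855 intr=0.0000 cont=13.4201 V=13.4201[hold]; j=3 S=288.4172 intr=0.0000 cont=0.0000 V=0.0000[hold]  S*(3)=66.3072
k=2: j=0 S=84.7170 intr=73.4730 cont=70.9422 V=73.4730[EX]; j=1 S=138.2900 intr=19.9000 cont=32.2244 V=32.2244[hold]; j=2 S=225.7413 intr=0.0000 cont=6.9560 V=6.9560[hold]  S*(2)=84.7170
k=1: j=0 S=108.2382 intr=49.9518 cont=53.0725 V=53.0725[hold]; j=1 S=176.6855 intr=0.0000 cont=19.9384 V=19.9384[hold]  S*(1)=-
k=0: j=0 S=138.2900 intr=19.9000 cont=36.7834 V=36.7834[hold]  S*(0)=-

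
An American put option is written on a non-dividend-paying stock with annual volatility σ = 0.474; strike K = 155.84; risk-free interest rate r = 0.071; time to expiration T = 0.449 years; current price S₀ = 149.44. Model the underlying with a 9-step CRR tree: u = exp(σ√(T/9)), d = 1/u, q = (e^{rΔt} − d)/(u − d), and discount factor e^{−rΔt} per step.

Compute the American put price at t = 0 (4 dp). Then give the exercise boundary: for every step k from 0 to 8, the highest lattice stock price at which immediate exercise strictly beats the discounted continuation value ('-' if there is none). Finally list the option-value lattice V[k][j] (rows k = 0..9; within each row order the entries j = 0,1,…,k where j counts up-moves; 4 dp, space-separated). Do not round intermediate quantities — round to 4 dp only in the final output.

price = 20.5871
boundary = - - - - 97.8473 108.7748 97.8473 108.7748 120.9227
tree:
20.5871
27.9754 13.0550
36.8929 18.9070 7.0655
47.0770 26.5721 11.0749 2.9484
57.9927 36.0694 16.8907 5.1087 0.7238
67.8225 47.0652 24.8987 8.6874 1.4251 0.0000
76.6647 57.9927 35.1654 14.4054 2.8057 0.0000 0.0000
84.6187 67.8225 47.0652 23.0484 5.5240 0.0000 0.0000 0.0000
91.7736 76.6647 57.9927 34.9173 10.8758 0.0000 0.0000 0.0000 0.0000
98.2097 84.6187 67.8225 47.0652 21.4127 0.0000 0.0000 0.0000 0.0000 0.0000

Δt=0.04989, u=1.11168, d=0.89954, q=0.49028, disc=e^(-rΔt)=0.99646
k=9 terminal: V=max(K-S,0) → 98.2097 84.6187 67.8225 47.0652 21.4127 0.0000 0.0000 0.0000 0.0000 0.0000
k=8: j=0 S=64.0664 intr=91.7736 cont=91.2225 V=91.7736[EX]; j=1 S=79.1753 intr=76.6647 cont=76.1137 V=76.6647[EX]; j=2 S=97.8473 intr=57.9927 cont=57.4417 V=57.9927[EX]; j=3 S=120.9227 intr=34.9173 cont=34.3663 V=34.9173[EX]; j=4 S=149.4400 intr=6.4000 cont=10.8758 V=10.8758[hold]; j=5 S=184.6826 intr=0.0000 cont=0.0000 V=0.0000[hold]; j=6 S=228.2364 intr=0.0000 cont=0.0000 V=0.0000[hold]; j=7 S=282.0617 intr=0.0000 cont=0.0000 V=0.0000[hold]; j=8 S=348.5805 intr=0.0000 cont=0.0000 V=0.0000[hold]  S*(8)=120.9227
k=7: j=0 S=71.2213 intr=84.6187 cont=84.0676 V=84.6187[EX]; j=1 S=88.0175 intr=67.8225 cont=67.2714 V=67.8225[EX]; j=2 S=108.7748 intr=47.0652 cont=46.5142 V=47.0652[EX]; j=3 S=134.4273 intr=21.4127 cont=23.0484 V=23.0484[hold]; j=4 S=166.1294 intr=0.0000 cont=5.5240 V=5.5240[hold]; j=5 S=205.3078 intr=0.0000 cont=0.0000 V=0.0000[hold]; j=6 S=253.7257 intr=0.0000 cont=0.0000 V=0.0000[hold]; j=7 S=313.5621 intr=0.0000 cont=0.0000 V=0.0000[hold]  S*(7)=108.7748
k=6: j=0 S=79.1753 intr=76.6647 cont=76.1137 V=76.6647[EX]; j=1 S=97.8473 intr=57.9927 cont=57.4417 V=57.9927[EX]; j=2 S=120.9227 intr=34.9173 cont=35.1654 V=35.1654[hold]; j=3 S=149.4400 intr=6.4000 cont=14.4054 V=14.4054[hold]; j=4 S=184.6826 intr=0.0000 cont=2.8057 V=2.8057[hold]; j=5 S=228.2364 intr=0.0000 cont=0.0000 V=0.0000[hold]; j=6 S=282.0617 intr=0.0000 cont=0.0000 V=0.0000[hold]  S*(6)=97.8473
k=5: j=0 S=88.0175 intr=67.8225 cont=67.2714 V=67.8225[EX]; j=1 S=108.7748 intr=47.0652 cont=46.6354 V=47.0652[EX]; j=2 S=134.4273 intr=21.4127 cont=24.8987 V=24.8987[hold]; j=3 S=166.1294 intr=0.0000 cont=8.6874 V=8.6874[hold]; j=4 S=205.3078 intr=0.0000 cont=1.4251 V=1.4251[hold]; j=5 S=253.7257 intr=0.0000 cont=0.0000 V=0.0000[hold]  S*(5)=108.7748
k=4: j=0 S=97.8473 intr=57.9927 cont=57.4417 V=57.9927[EX]; j=1 S=120.9227 intr=34.9173 cont=36.0694 V=36.0694[hold]; j=2 S=149.4400 intr=6.4000 cont=16.8907 V=16.8907[hold]; j=3 S=184.6826 intr=0.0000 cont=5.1087 V=5.1087[hold]; j=4 S=228.2364 intr=0.0000 cont=0.7238 V=0.7238[hold]  S*(4)=97.8473
k=3: j=0 S=108.7748 intr=47.0652 cont=47.0770 V=47.0770[hold]; j=1 S=134.4273 intr=21.4127 cont=26.5721 V=26.5721[hold]; j=2 S=166.1294 intr=0.0000 cont=11.0749 V=11.0749[hold]; j=3 S=205.3078 intr=0.0000 cont=2.9484 V=2.9484[hold]  S*(3)=-
k=2: j=0 S=120.9227 intr=34.9173 cont=36.8929 V=36.8929[hold]; j=1 S=149.4400 intr=6.4000 cont=18.9070 V=18.9070[hold]; j=2 S=184.6826 intr=0.0000 cont=7.0655 V=7.0655[hold]  S*(2)=-
k=1: j=0 S=134.4273 intr=21.4127 cont=27.9754 V=27.9754[hold]; j=1 S=166.1294 intr=0.0000 cont=13.0550 V=13.0550[hold]  S*(1)=-
k=0: j=0 S=149.4400 intr=6.4000 cont=20.5871 V=20.5871[hold]  S*(0)=-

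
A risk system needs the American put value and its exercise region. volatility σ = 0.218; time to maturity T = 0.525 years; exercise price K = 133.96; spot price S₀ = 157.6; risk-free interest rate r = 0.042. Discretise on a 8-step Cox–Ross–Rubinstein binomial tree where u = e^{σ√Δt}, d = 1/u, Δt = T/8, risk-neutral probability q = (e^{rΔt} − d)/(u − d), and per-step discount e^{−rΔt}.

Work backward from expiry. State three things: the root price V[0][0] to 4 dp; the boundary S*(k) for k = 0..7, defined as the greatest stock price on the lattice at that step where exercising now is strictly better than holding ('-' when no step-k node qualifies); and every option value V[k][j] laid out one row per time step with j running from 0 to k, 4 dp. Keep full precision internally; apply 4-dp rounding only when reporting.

price = 1.4762
boundary = - - - - - - 112.7288 119.2033
tree:
1.4762
2.4773 0.5252
4.0700 0.9651 0.1067
6.5152 1.7496 0.2187 0.0000
10.0984 3.1179 0.4483 0.0000 0.0000
15.0274 5.4312 0.9188 0.0000 0.0000 0.0000
21.2312 9.1657 1.8831 0.0000 0.0000 0.0000 0.0000
27.3541 14.7567 3.8595 0.0000 0.0000 0.0000 0.0000 0.0000
33.1444 21.2312 7.9103 0.0000 0.0000 0.0000 0.0000 0.0000 0.0000

Δt=0.06563  u=1.05743  d=0.94568  q=0.51074  discount=0.99725
step 8 (expiry): payoffs max(K−S,0) = 33.1444 21.2312 7.9103 0.0000 0.0000 0.0000 0.0000 0.0000 0.0000
step 7: (k=7,j=0): S=106.6059, (K−S)⁺=27.3541, hold=26.9854 ⇒ V=27.3541 exercise | (k=7,j=1): S=119.2033, (K−S)⁺=14.7567, hold=14.3879 ⇒ V=14.7567 exercise | (k=7,j=2): S=133.2894, (K−S)⁺=0.6706, hold=3.8595 ⇒ V=3.8595 continue | (k=7,j=3): S=149.0399, (K−S)⁺=0.0000, hold=0.0000 ⇒ V=0.0000 continue | (k=7,j=4): S=166.6517, (K−S)⁺=0.0000, hold=0.0000 ⇒ V=0.0000 continue | (k=7,j=5): S=186.3446, (K−S)⁺=0.0000, hold=0.0000 ⇒ V=0.0000 continue | (k=7,j=6): S=208.3646, (K−S)⁺=0.0000, hold=0.0000 ⇒ V=0.0000 continue | (k=7,j=7): S=232.9867, (K−S)⁺=0.0000, hold=0.0000 ⇒ V=0.0000 continue  boundary S*=119.2033
step 6: (k=6,j=0): S=112.7288, (K−S)⁺=21.2312, hold=20.8625 ⇒ V=21.2312 exercise | (k=6,j=1): S=126.0497, (K−S)⁺=7.9103, hold=9.1657 ⇒ V=9.1657 continue | (k=6,j=2): S=140.9448, (K−S)⁺=0.0000, hold=1.8831 ⇒ V=1.8831 continue | (k=6,j=3): S=157.6000, (K−S)⁺=0.0000, hold=0.0000 ⇒ V=0.0000 continue | (k=6,j=4): S=176.2233, (K−S)⁺=0.0000, hold=0.0000 ⇒ V=0.0000 continue | (k=6,j=5): S=197.0473, (K−S)⁺=0.0000, hold=0.0000 ⇒ V=0.0000 continue | (k=6,j=6): S=220.3320, (K−S)⁺=0.0000, hold=0.0000 ⇒ V=0.0000 continue  boundary S*=112.7288
step 5: (k=5,j=0): S=119.2033, (K−S)⁺=14.7567, hold=15.0274 ⇒ V=15.0274 continue | (k=5,j=1): S=133.2894, (K−S)⁺=0.6706, hold=5.4312 ⇒ V=5.4312 continue | (k=5,j=2): S=149.0399, (K−S)⁺=0.0000, hold=0.9188 ⇒ V=0.9188 continue | (k=5,j=3): S=166.6517, (K−S)⁺=0.0000, hold=0.0000 ⇒ V=0.0000 continue | (k=5,j=4): S=186.3446, (K−S)⁺=0.0000, hold=0.0000 ⇒ V=0.0000 continue | (k=5,j=5): S=208.3646, (K−S)⁺=0.0000, hold=0.0000 ⇒ V=0.0000 continue  boundary S*=-
step 4: (k=4,j=0): S=126.0497, (K−S)⁺=7.9103, hold=10.0984 ⇒ V=10.0984 continue | (k=4,j=1): S=140.9448, (K−S)⁺=0.0000, hold=3.1179 ⇒ V=3.1179 continue | (k=4,j=2): S=157.6000, (K−S)⁺=0.0000, hold=0.4483 ⇒ V=0.4483 continue | (k=4,j=3): S=176.2233, (K−S)⁺=0.0000, hold=0.0000 ⇒ V=0.0000 continue | (k=4,j=4): S=197.0473, (K−S)⁺=0.0000, hold=0.0000 ⇒ V=0.0000 continue  boundary S*=-
step 3: (k=3,j=0): S=133.2894, (K−S)⁺=0.6706, hold=6.5152 ⇒ V=6.5152 continue | (k=3,j=1): S=149.0399, (K−S)⁺=0.0000, hold=1.7496 ⇒ V=1.7496 continue | (k=3,j=2): S=166.6517, (K−S)⁺=0.0000, hold=0.2187 ⇒ V=0.2187 continue | (k=3,j=3): S=186.3446, (K−S)⁺=0.0000, hold=0.0000 ⇒ V=0.0000 continue  boundary S*=-
step 2: (k=2,j=0): S=140.9448, (K−S)⁺=0.0000, hold=4.0700 ⇒ V=4.0700 continue | (k=2,j=1): S=157.6000, (K−S)⁺=0.0000, hold=0.9651 ⇒ V=0.9651 continue | (k=2,j=2): S=176.2233, (K−S)⁺=0.0000, hold=0.1067 ⇒ V=0.1067 continue  boundary S*=-
step 1: (k=1,j=0): S=149.0399, (K−S)⁺=0.0000, hold=2.4773 ⇒ V=2.4773 continue | (k=1,j=1): S=166.6517, (K−S)⁺=0.0000, hold=0.5252 ⇒ V=0.5252 continue  boundary S*=-
step 0: (k=0,j=0): S=157.6000, (K−S)⁺=0.0000, hold=1.4762 ⇒ V=1.4762 continue  boundary S*=-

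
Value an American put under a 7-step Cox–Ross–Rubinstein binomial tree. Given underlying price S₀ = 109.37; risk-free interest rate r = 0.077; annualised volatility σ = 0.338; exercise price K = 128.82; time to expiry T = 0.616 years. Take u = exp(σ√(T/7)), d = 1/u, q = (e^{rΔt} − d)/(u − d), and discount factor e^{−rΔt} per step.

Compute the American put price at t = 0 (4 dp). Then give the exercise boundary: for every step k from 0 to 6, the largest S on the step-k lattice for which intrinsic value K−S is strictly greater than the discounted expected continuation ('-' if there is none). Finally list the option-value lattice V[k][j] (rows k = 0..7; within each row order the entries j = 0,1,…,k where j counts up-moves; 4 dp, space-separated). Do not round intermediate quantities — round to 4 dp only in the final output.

price = 21.9688
boundary = - - 89.4968 98.9356 89.4968 98.9356 109.3700
tree:
21.9688
29.9337 14.5730
39.3232 21.2691 8.3034
47.8616 29.8844 13.2361 3.6523
55.5854 39.3232 20.3618 6.5339 0.9192
62.5722 47.8616 29.8844 11.4408 1.8840 0.0000
68.8926 55.5854 39.3232 19.4500 3.8617 0.0000 0.0000
74.6099 62.5722 47.8616 29.8844 7.9152 0.0000 0.0000 0.0000

params: Δt=0.08800 u=1.10547 d=0.90460 q=0.50880 e^(-rΔt)=0.99325
t_7 payoffs: 74.6099 62.5722 47.8616 29.8844 7.9152 0.0000 0.0000 0.0000
t_6: node(6,0) S=59.9274 payoff=68.8926 vs cont=68.0226 → 68.8926 [stop]  node(6,1) S=73.2346 payoff=55.5854 vs cont=54.7154 → 55.5854 [stop]  node(6,2) S=89.4968 payoff=39.3232 vs cont=38.4533 → 39.3232 [stop]  node(6,3) S=109.3700 payoff=19.4500 vs cont=18.5801 → 19.4500 [stop]  node(6,4) S=133.6562 payoff=0.0000 vs cont=3.8617 → 3.8617 [wait]  node(6,5) S=163.3352 payoff=0.0000 vs cont=0.0000 → 0.0000 [wait]  node(6,6) S=199.6046 payoff=0.0000 vs cont=0.0000 → 0.0000 [wait]  ⇒ S*(6)=109.3700
t_5: node(5,0) S=66.2478 payoff=62.5722 vs cont=61.7023 → 62.5722 [stop]  node(5,1) S=80.9584 payoff=47.8616 vs cont=46.9917 → 47.8616 [stop]  node(5,2) S=98.9356 payoff=29.8844 vs cont=29.0144 → 29.8844 [stop]  node(5,3) S=120.9048 payoff=7.9152 vs cont=11.4408 → 11.4408 [wait]  node(5,4) S=147.7524 payoff=0.0000 vs cont=1.8840 → 1.8840 [wait]  node(5,5) S=180.5615 payoff=0.0000 vs cont=0.0000 → 0.0000 [wait]  ⇒ S*(5)=98.9356
t_4: node(4,0) S=73.2346 payoff=55.5854 vs cont=54.7154 → 55.5854 [stop]  node(4,1) S=89.4968 payoff=39.3232 vs cont=38.4533 → 39.3232 [stop]  node(4,2) S=109.3700 payoff=19.4500 vs cont=20.3618 → 20.3618 [wait]  node(4,3) S=133.6562 payoff=0.0000 vs cont=6.5339 → 6.5339 [wait]  node(4,4) S=163.3352 payoff=0.0000 vs cont=0.9192 → 0.9192 [wait]  ⇒ S*(4)=89.4968
t_3: node(3,0) S=80.9584 payoff=47.8616 vs cont=46.9917 → 47.8616 [stop]  node(3,1) S=98.9356 payoff=29.8844 vs cont=29.4752 → 29.8844 [stop]  node(3,2) S=120.9048 payoff=7.9152 vs cont=13.2361 → 13.2361 [wait]  node(3,3) S=147.7524 payoff=0.0000 vs cont=3.6523 → 3.6523 [wait]  ⇒ S*(3)=98.9356
t_2: node(2,0) S=89.4968 payoff=39.3232 vs cont=38.4533 → 39.3232 [stop]  node(2,1) S=109.3700 payoff=19.4500 vs cont=21.2691 → 21.2691 [wait]  node(2,2) S=133.6562 payoff=0.0000 vs cont=8.3034 → 8.3034 [wait]  ⇒ S*(2)=89.4968
t_1: node(1,0) S=98.9356 payoff=29.8844 vs cont=29.9337 → 29.9337 [wait]  node(1,1) S=120.9048 payoff=7.9152 vs cont=14.5730 → 14.5730 [wait]  ⇒ S*(1)=-
t_0: node(0,0) S=109.3700 payoff=19.4500 vs cont=21.9688 → 21.9688 [wait]  ⇒ S*(0)=-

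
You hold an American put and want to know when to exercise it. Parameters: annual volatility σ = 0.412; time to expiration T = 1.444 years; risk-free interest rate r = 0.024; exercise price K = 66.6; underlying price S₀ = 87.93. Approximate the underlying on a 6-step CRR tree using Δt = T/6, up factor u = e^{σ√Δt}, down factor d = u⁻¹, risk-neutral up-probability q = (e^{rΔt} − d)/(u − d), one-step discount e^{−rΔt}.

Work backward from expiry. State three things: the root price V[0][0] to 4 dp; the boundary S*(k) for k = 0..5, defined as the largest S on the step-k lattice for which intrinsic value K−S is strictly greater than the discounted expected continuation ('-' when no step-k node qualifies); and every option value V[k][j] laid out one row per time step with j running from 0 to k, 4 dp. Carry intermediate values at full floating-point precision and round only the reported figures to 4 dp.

Δt=0.24067, u=1.22399, d=0.81700, q=0.46387, disc=e^(-rΔt)=0.99424
k=6 terminal: V=max(K-S,0) → 40.4504 27.4238 7.9079 0.0000 0.0000 0.0000 0.0000
k=5: j=0 S=32.0069 intr=34.5931 cont=34.2096 V=34.5931[EX]; j=1 S=47.9513 intr=18.6487 cont=18.2651 V=18.6487[EX]; j=2 S=71.8387 intr=0.0000 cont=4.2152 V=4.2152[hold]; j=3 S=107.6257 intr=0.0000 cont=0.0000 V=0.0000[hold]; j=4 S=161.2402 intr=0.0000 cont=0.0000 V=0.0000[hold]; j=5 S=241.5633 intr=0.0000 cont=0.0000 V=0.0000[hold]  S*(5)=47.9513
k=4: j=0 S=39.1762 intr=27.4238 cont=27.0403 V=27.4238[EX]; j=1 S=58.6921 intr=7.9079 cont=11.8845 V=11.8845[hold]; j=2 S=87.9300 intr=0.0000 cont=2.2469 V=2.2469[hold]; j=3 S=131.7330 intr=0.0000 cont=0.0000 V=0.0000[hold]; j=4 S=197.3568 intr=0.0000 cont=0.0000 V=0.0000[hold]  S*(4)=39.1762
k=3: j=0 S=47.9513 intr=18.6487 cont=20.0991 V=20.0991[hold]; j=1 S=71.8387 intr=0.0000 cont=7.3712 V=7.3712[hold]; j=2 S=107.6257 intr=0.0000 cont=1.1977 V=1.1977[hold]; j=3 S=161.2402 intr=0.0000 cont=0.0000 V=0.0000[hold]  S*(3)=-
k=2: j=0 S=58.6921 intr=7.9079 cont=14.1132 V=14.1132[hold]; j=1 S=87.9300 intr=0.0000 cont=4.4815 V=4.4815[hold]; j=2 S=131.7330 intr=0.0000 cont=0.6384 V=0.6384[hold]  S*(2)=-
k=1: j=0 S=71.8387 intr=0.0000 cont=9.5897 V=9.5897[hold]; j=1 S=107.6257 intr=0.0000 cont=2.6832 V=2.6832[hold]  S*(1)=-
k=0: j=0 S=87.9300 intr=0.0000 cont=6.3492 V=6.3492[hold]  S*(0)=-

price = 6.3492
boundary = - - - - 39.1762 47.9513
tree:
6.3492
9.5897 2.6832
14.1132 4.4815 0.6384
20.0991 7.3712 1.1977 0.0000
27.4238 11.8845 2.2469 0.0000 0.0000
34.5931 18.6487 4.2152 0.0000 0.0000 0.0000
40.4504 27.4238 7.9079 0.0000 0.0000 0.0000 0.0000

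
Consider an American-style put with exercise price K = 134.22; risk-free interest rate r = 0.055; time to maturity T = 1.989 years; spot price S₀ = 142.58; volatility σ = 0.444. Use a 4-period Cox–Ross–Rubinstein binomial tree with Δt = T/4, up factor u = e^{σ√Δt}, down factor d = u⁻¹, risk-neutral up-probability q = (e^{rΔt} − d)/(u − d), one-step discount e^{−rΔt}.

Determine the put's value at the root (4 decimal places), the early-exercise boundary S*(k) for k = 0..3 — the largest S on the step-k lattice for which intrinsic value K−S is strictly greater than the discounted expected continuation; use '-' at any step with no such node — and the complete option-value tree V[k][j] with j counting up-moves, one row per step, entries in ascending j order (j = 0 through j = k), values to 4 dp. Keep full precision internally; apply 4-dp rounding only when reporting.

price = 23.0405
boundary = - - 76.2274 55.7362
tree:
23.0405
37.2369 8.1386
57.9926 15.6612 0.0000
78.4838 30.1369 0.0000 0.0000
93.4666 57.9926 0.0000 0.0000 0.0000

params: Δt=0.49725 u=1.36765 d=0.73118 q=0.46592 e^(-rΔt)=0.97302
t_4 payoffs: 93.4666 57.9926 0.0000 0.0000 0.0000
t_3: node(3,0) S=55.7362 payoff=78.4838 vs cont=74.8627 → 78.4838 [stop]  node(3,1) S=104.2521 payoff=29.9679 vs cont=30.1369 → 30.1369 [wait]  node(3,2) S=194.9989 payoff=0.0000 vs cont=0.0000 → 0.0000 [wait]  node(3,3) S=364.7367 payoff=0.0000 vs cont=0.0000 → 0.0000 [wait]  ⇒ S*(3)=55.7362
t_2: node(2,0) S=76.2274 payoff=57.9926 vs cont=54.4482 → 57.9926 [stop]  node(2,1) S=142.5800 payoff=0.0000 vs cont=15.6612 → 15.6612 [wait]  node(2,2) S=266.6895 payoff=0.0000 vs cont=0.0000 → 0.0000 [wait]  ⇒ S*(2)=76.2274
t_1: node(1,0) S=104.2521 payoff=29.9679 vs cont=37.2369 → 37.2369 [wait]  node(1,1) S=194.9989 payoff=0.0000 vs cont=8.1386 → 8.1386 [wait]  ⇒ S*(1)=-
t_0: node(0,0) S=142.5800 payoff=0.0000 vs cont=23.0405 → 23.0405 [wait]  ⇒ S*(0)=-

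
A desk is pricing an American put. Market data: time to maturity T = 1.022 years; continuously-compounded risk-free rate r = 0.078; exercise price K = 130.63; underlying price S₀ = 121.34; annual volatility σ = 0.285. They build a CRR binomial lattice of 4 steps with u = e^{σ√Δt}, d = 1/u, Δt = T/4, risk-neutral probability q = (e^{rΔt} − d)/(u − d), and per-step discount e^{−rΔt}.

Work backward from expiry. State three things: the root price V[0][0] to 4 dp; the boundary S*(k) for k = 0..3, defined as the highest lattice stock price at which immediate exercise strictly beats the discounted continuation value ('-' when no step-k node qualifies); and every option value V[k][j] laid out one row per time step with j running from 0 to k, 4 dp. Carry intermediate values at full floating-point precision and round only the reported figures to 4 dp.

Δt=0.25550, u=1.15495, d=0.86584, q=0.53367, disc=e^(-rΔt)=0.98027
k=4 terminal: V=max(K-S,0) → 62.4357 39.6647 9.2900 0.0000 0.0000
k=3: j=0 S=78.7611 intr=51.8689 cont=49.2913 V=51.8689[EX]; j=1 S=105.0606 intr=25.5694 cont=22.9918 V=25.5694[EX]; j=2 S=140.1419 intr=0.0000 cont=4.2467 V=4.2467[hold]; j=3 S=186.9373 intr=0.0000 cont=0.0000 V=0.0000[hold]  S*(3)=105.0606
k=2: j=0 S=90.9653 intr=39.6647 cont=37.0871 V=39.6647[EX]; j=1 S=121.3400 intr=9.2900 cont=13.9101 V=13.9101[hold]; j=2 S=161.8572 intr=0.0000 cont=1.9413 V=1.9413[hold]  S*(2)=90.9653
k=1: j=0 S=105.0606 intr=25.5694 cont=25.4088 V=25.5694[EX]; j=1 S=140.1419 intr=0.0000 cont=7.3743 V=7.3743[hold]  S*(1)=105.0606
k=0: j=0 S=121.3400 intr=9.2900 cont=15.5463 V=15.5463[hold]  S*(0)=-

price = 15.5463
boundary = - 105.0606 90.9653 105.0606
tree:
15.5463
25.5694 7.3743
39.6647 13.9101 1.9413
51.8689 25.5694 4.2467 0.0000
62.4357 39.6647 9.2900 0.0000 0.0000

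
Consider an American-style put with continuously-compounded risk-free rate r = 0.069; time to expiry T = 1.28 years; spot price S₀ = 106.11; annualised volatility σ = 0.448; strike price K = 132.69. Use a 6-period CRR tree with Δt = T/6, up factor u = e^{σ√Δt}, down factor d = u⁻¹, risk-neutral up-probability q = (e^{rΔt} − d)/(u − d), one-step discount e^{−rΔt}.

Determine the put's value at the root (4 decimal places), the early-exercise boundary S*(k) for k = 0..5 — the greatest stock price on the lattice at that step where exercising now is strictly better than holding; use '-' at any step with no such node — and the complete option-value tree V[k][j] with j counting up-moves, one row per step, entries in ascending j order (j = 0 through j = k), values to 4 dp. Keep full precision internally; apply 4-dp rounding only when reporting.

Δt=0.21333, u=1.22989, d=0.81308, q=0.48403, disc=e^(-rΔt)=0.98539
k=6 terminal: V=max(K-S,0) → 102.0305 86.3138 62.5403 26.5800 0.0000 0.0000 0.0000
k=5: j=0 S=37.7077 intr=94.9823 cont=93.0434 V=94.9823[EX]; j=1 S=57.0375 intr=75.6525 cont=73.7136 V=75.6525[EX]; j=2 S=86.2762 intr=46.4138 cont=44.4749 V=46.4138[EX]; j=3 S=130.5033 intr=2.1867 cont=13.5141 V=13.5141[hold]; j=4 S=197.4022 intr=0.0000 cont=0.0000 V=0.0000[hold]; j=5 S=298.5950 intr=0.0000 cont=0.0000 V=0.0000[hold]  S*(5)=86.2762
k=4: j=0 S=46.3762 intr=86.3138 cont=84.3749 V=86.3138[EX]; j=1 S=70.1497 intr=62.5403 cont=60.6014 V=62.5403[EX]; j=2 S=106.1100 intr=26.5800 cont=30.0438 V=30.0438[hold]; j=3 S=160.5043 intr=0.0000 cont=6.8710 V=6.8710[hold]; j=4 S=242.7824 intr=0.0000 cont=0.0000 V=0.0000[hold]  S*(4)=70.1497
k=3: j=0 S=57.0375 intr=75.6525 cont=73.7136 V=75.6525[EX]; j=1 S=86.2762 intr=46.4138 cont=46.1270 V=46.4138[EX]; j=2 S=130.5033 intr=2.1867 cont=18.5523 V=18.5523[hold]; j=3 S=197.4022 intr=0.0000 cont=3.4934 V=3.4934[hold]  S*(3)=86.2762
k=2: j=0 S=70.1497 intr=62.5403 cont=60.6014 V=62.5403[EX]; j=1 S=106.1100 intr=26.5800 cont=32.4468 V=32.4468[hold]; j=2 S=160.5043 intr=0.0000 cont=11.0988 V=11.0988[hold]  S*(2)=70.1497
k=1: j=0 S=86.2762 intr=46.4138 cont=47.2731 V=47.2731[hold]; j=1 S=130.5033 intr=2.1867 cont=21.7906 V=21.7906[hold]  S*(1)=-
k=0: j=0 S=106.1100 intr=26.5800 cont=34.4283 V=34.4283[hold]  S*(0)=-

price = 34.4283
boundary = - - 70.1497 86.2762 70.1497 86.2762
tree:
34.4283
47.2731 21.7906
62.5403 32.4468 11.0988
75.6525 46.4138 18.5523 3.4934
86.3138 62.5403 30.0438 6.8710 0.0000
94.9823 75.6525 46.4138 13.5141 0.0000 0.0000
102.0305 86.3138 62.5403 26.5800 0.0000 0.0000 0.0000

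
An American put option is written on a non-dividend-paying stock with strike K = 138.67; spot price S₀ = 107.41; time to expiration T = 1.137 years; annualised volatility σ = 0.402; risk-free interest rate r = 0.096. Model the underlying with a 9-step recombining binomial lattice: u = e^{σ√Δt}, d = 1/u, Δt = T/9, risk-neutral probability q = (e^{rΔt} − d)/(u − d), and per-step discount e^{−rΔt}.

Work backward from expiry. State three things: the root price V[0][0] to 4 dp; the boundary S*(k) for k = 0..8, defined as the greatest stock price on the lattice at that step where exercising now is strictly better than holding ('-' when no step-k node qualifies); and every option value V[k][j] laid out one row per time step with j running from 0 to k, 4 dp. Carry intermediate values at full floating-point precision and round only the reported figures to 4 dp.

price = 34.1477
boundary = - 93.1088 80.7118 93.1088 80.7118 93.1088 80.7118 93.1088 107.4100
tree:
34.1477
45.5612 23.8666
57.9582 33.4883 15.0810
68.7047 45.5612 22.5499 8.1783
78.0203 57.9582 32.6517 13.2656 3.4262
86.0955 68.7047 45.5612 20.8792 6.1783 0.8315
93.0956 78.0203 57.9582 31.6255 10.9278 1.7068 0.0000
99.1636 86.0955 68.7047 45.5612 18.8301 3.5035 0.0000 0.0000
104.4237 93.0956 78.0203 57.9582 31.2600 7.1916 0.0000 0.0000 0.0000
108.9835 99.1636 86.0955 68.7047 45.5612 14.7622 0.0000 0.0000 0.0000 0.0000

Δt=0.12633, u=1.15360, d=0.86685, q=0.50689, disc=e^(-rΔt)=0.98795
k=9 terminal: V=max(K-S,0) → 108.9835 99.1636 86.0955 68.7047 45.5612 14.7622 0.0000 0.0000 0.0000 0.0000
k=8: j=0 S=34.2463 intr=104.4237 cont=102.7521 V=104.4237[EX]; j=1 S=45.5744 intr=93.0956 cont=91.4240 V=93.0956[EX]; j=2 S=60.6497 intr=78.0203 cont=76.3486 V=78.0203[EX]; j=3 S=80.7118 intr=57.9582 cont=56.2866 V=57.9582[EX]; j=4 S=107.4100 intr=31.2600 cont=29.5884 V=31.2600[EX]; j=5 S=142.9396 intr=0.0000 cont=7.1916 V=7.1916[hold]; j=6 S=190.2219 intr=0.0000 cont=0.0000 V=0.0000[hold]; j=7 S=253.1444 intr=0.0000 cont=0.0000 V=0.0000[hold]; j=8 S=336.8808 intr=0.0000 cont=0.0000 V=0.0000[hold]  S*(8)=107.4100
k=7: j=0 S=39.5064 intr=99.1636 cont=97.4920 V=99.1636[EX]; j=1 S=52.5745 intr=86.0955 cont=84.4239 V=86.0955[EX]; j=2 S=69.9653 intr=68.7047 cont=67.0330 V=68.7047[EX]; j=3 S=93.1088 intr=45.5612 cont=43.8896 V=45.5612[EX]; j=4 S=123.9078 intr=14.7622 cont=18.8301 V=18.8301[hold]; j=5 S=164.8946 intr=0.0000 cont=3.5035 V=3.5035[hold]; j=6 S=219.4393 intr=0.0000 cont=0.0000 V=0.0000[hold]; j=7 S=292.0265 intr=0.0000 cont=0.0000 V=0.0000[hold]  S*(7)=93.1088
k=6: j=0 S=45.5744 intr=93.0956 cont=91.4240 V=93.0956[EX]; j=1 S=60.6497 intr=78.0203 cont=76.3486 V=78.0203[EX]; j=2 S=80.7118 intr=57.9582 cont=56.2866 V=57.9582[EX]; j=3 S=107.4100 intr=31.2600 cont=31.6255 V=31.6255[hold]; j=4 S=142.9396 intr=0.0000 cont=10.9278 V=10.9278[hold]; j=5 S=190.2219 intr=0.0000 cont=1.7068 V=1.7068[hold]; j=6 S=253.1444 intr=0.0000 cont=0.0000 V=0.0000[hold]  S*(6)=80.7118
k=5: j=0 S=52.5745 intr=86.0955 cont=84.4239 V=86.0955[EX]; j=1 S=69.9653 intr=68.7047 cont=67.0330 V=68.7047[EX]; j=2 S=93.1088 intr=45.5612 cont=44.0726 V=45.5612[EX]; j=3 S=123.9078 intr=14.7622 cont=20.8792 V=20.8792[hold]; j=4 S=164.8946 intr=0.0000 cont=6.1783 V=6.1783[hold]; j=5 S=219.4393 intr=0.0000 cont=0.8315 V=0.8315[hold]  S*(5)=93.1088
k=4: j=0 S=60.6497 intr=78.0203 cont=76.3486 V=78.0203[EX]; j=1 S=80.7118 intr=57.9582 cont=56.2866 V=57.9582[EX]; j=2 S=107.4100 intr=31.2600 cont=32.6517 V=32.6517[hold]; j=3 S=142.9396 intr=0.0000 cont=13.2656 V=13.2656[hold]; j=4 S=190.2219 intr=0.0000 cont=3.4262 V=3.4262[hold]  S*(4)=80.7118
k=3: j=0 S=69.9653 intr=68.7047 cont=67.0330 V=68.7047[EX]; j=1 S=93.1088 intr=45.5612 cont=44.5865 V=45.5612[EX]; j=2 S=123.9078 intr=14.7622 cont=22.5499 V=22.5499[hold]; j=3 S=164.8946 intr=0.0000 cont=8.1783 V=8.1783[hold]  S*(3)=93.1088
k=2: j=0 S=80.7118 intr=57.9582 cont=56.2866 V=57.9582[EX]; j=1 S=107.4100 intr=31.2600 cont=33.4883 V=33.4883[hold]; j=2 S=142.9396 intr=0.0000 cont=15.0810 V=15.0810[hold]  S*(2)=80.7118
k=1: j=0 S=93.1088 intr=45.5612 cont=45.0054 V=45.5612[EX]; j=1 S=123.9078 intr=14.7622 cont=23.8666 V=23.8666[hold]  S*(1)=93.1088
k=0: j=0 S=107.4100 intr=31.2600 cont=34.1477 V=34.1477[hold]  S*(0)=-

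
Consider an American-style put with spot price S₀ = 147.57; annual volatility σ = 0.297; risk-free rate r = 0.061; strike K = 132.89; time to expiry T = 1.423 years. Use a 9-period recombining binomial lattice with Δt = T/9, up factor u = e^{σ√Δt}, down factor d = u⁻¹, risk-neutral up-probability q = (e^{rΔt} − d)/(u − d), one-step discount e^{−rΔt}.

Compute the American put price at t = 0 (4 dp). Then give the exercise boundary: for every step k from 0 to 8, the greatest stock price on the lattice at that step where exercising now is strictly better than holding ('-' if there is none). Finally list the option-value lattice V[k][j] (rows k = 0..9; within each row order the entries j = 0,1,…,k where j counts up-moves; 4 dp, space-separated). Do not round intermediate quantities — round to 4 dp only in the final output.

price = 9.3885
boundary = - - - - 92.0117 103.5457 92.0117 103.5457 116.5254
tree:
9.3885
14.2206 4.9505
20.9334 8.0779 2.0570
29.8116 12.8492 3.6732 0.5521
40.8783 19.8053 6.4480 1.0922 0.0466
51.1275 29.3443 11.0685 2.1565 0.0964 0.0000
60.2350 40.8783 18.4278 4.2483 0.1991 0.0000 0.0000
68.3280 51.1275 29.3443 8.3491 0.4115 0.0000 0.0000 0.0000
75.5196 60.2350 40.8783 16.3646 0.8505 0.0000 0.0000 0.0000 0.0000
81.9100 68.3280 51.1275 29.3443 1.7578 0.0000 0.0000 0.0000 0.0000 0.0000

Δt=0.15811, u=1.12535, d=0.88861, q=0.51145, disc=e^(-rΔt)=0.99040
k=9 terminal: V=max(K-S,0) → 81.9100 68.3280 51.1275 29.3443 1.7578 0.0000 0.0000 0.0000 0.0000 0.0000
k=8: j=0 S=57.3704 intr=75.5196 cont=74.2440 V=75.5196[EX]; j=1 S=72.6550 intr=60.2350 cont=58.9594 V=60.2350[EX]; j=2 S=92.0117 intr=40.8783 cont=39.6027 V=40.8783[EX]; j=3 S=116.5254 intr=16.3646 cont=15.0891 V=16.3646[EX]; j=4 S=147.5700 intr=0.0000 cont=0.8505 V=0.8505[hold]; j=5 S=186.8855 intr=0.0000 cont=0.0000 V=0.0000[hold]; j=6 S=236.6753 intr=0.0000 cont=0.0000 V=0.0000[hold]; j=7 S=299.7302 intr=0.0000 cont=0.0000 V=0.0000[hold]; j=8 S=379.5840 intr=0.0000 cont=0.0000 V=0.0000[hold]  S*(8)=116.5254
k=7: j=0 S=64.5620 intr=68.3280 cont=67.0525 V=68.3280[EX]; j=1 S=81.7625 intr=51.1275 cont=49.8519 V=51.1275[EX]; j=2 S=103.5457 intr=29.3443 cont=28.0688 V=29.3443[EX]; j=3 S=131.1322 intr=1.7578 cont=8.3491 V=8.3491[hold]; j=4 S=166.0683 intr=0.0000 cont=0.4115 V=0.4115[hold]; j=5 S=210.3121 intr=0.0000 cont=0.0000 V=0.0000[hold]; j=6 S=266.3433 intr=0.0000 cont=0.0000 V=0.0000[hold]; j=7 S=337.3022 intr=0.0000 cont=0.0000 V=0.0000[hold]  S*(7)=103.5457
k=6: j=0 S=72.6550 intr=60.2350 cont=58.9594 V=60.2350[EX]; j=1 S=92.0117 intr=40.8783 cont=39.6027 V=40.8783[EX]; j=2 S=116.5254 intr=16.3646 cont=18.4278 V=18.4278[hold]; j=3 S=147.5700 intr=0.0000 cont=4.2483 V=4.2483[hold]; j=4 S=186.8855 intr=0.0000 cont=0.1991 V=0.1991[hold]; j=5 S=236.6753 intr=0.0000 cont=0.0000 V=0.0000[hold]; j=6 S=299.7302 intr=0.0000 cont=0.0000 V=0.0000[hold]  S*(6)=92.0117
k=5: j=0 S=81.7625 intr=51.1275 cont=49.8519 V=51.1275[EX]; j=1 S=103.5457 intr=29.3443 cont=29.1139 V=29.3443[EX]; j=2 S=131.1322 intr=1.7578 cont=11.0685 V=11.0685[hold]; j=3 S=166.0683 intr=0.0000 cont=2.1565 V=2.1565[hold]; j=4 S=210.3121 intr=0.0000 cont=0.0964 V=0.0964[hold]; j=5 S=266.3433 intr=0.0000 cont=0.0000 V=0.0000[hold]  S*(5)=103.5457
k=4: j=0 S=92.0117 intr=40.8783 cont=39.6027 V=40.8783[EX]; j=1 S=116.5254 intr=16.3646 cont=19.8053 V=19.8053[hold]; j=2 S=147.5700 intr=0.0000 cont=6.4480 V=6.4480[hold]; j=3 S=186.8855 intr=0.0000 cont=1.0922 V=1.0922[hold]; j=4 S=236.6753 intr=0.0000 cont=0.0466 V=0.0466[hold]  S*(4)=92.0117
k=3: j=0 S=103.5457 intr=29.3443 cont=29.8116 V=29.8116[hold]; j=1 S=131.1322 intr=1.7578 cont=12.8492 V=12.8492[hold]; j=2 S=166.0683 intr=0.0000 cont=3.6732 V=3.6732[hold]; j=3 S=210.3121 intr=0.0000 cont=0.5521 V=0.5521[hold]  S*(3)=-
k=2: j=0 S=116.5254 intr=16.3646 cont=20.9334 V=20.9334[hold]; j=1 S=147.5700 intr=0.0000 cont=8.0779 V=8.0779[hold]; j=2 S=186.8855 intr=0.0000 cont=2.0570 V=2.0570[hold]  S*(2)=-
k=1: j=0 S=131.1322 intr=1.7578 cont=14.2206 V=14.2206[hold]; j=1 S=166.0683 intr=0.0000 cont=4.9505 V=4.9505[hold]  S*(1)=-
k=0: j=0 S=147.5700 intr=0.0000 cont=9.3885 V=9.3885[hold]  S*(0)=-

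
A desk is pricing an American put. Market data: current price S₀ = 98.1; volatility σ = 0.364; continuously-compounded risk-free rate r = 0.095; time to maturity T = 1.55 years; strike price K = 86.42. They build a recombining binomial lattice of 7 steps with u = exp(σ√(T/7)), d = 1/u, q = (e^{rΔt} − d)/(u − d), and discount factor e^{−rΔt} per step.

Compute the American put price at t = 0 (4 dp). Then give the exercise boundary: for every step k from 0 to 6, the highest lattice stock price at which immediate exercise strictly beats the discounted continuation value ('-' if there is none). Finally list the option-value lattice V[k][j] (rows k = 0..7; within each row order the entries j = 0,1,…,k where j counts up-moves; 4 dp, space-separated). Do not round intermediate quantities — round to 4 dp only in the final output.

Δt=0.22143  u=1.18683  d=0.84258  q=0.51904  discount=0.97918
step 7 (expiry): payoffs max(K−S,0) = 56.8430 44.7590 27.7380 3.7627 0.0000 0.0000 0.0000 0.0000
step 6: (k=6,j=0): S=35.1028, (K−S)⁺=51.3172, hold=49.5183 ⇒ V=51.3172 exercise | (k=6,j=1): S=49.4444, (K−S)⁺=36.9756, hold=35.1767 ⇒ V=36.9756 exercise | (k=6,j=2): S=69.6455, (K−S)⁺=16.7745, hold=14.9756 ⇒ V=16.7745 exercise | (k=6,j=3): S=98.1000, (K−S)⁺=0.0000, hold=1.7721 ⇒ V=1.7721 continue | (k=6,j=4): S=138.1799, (K−S)⁺=0.0000, hold=0.0000 ⇒ V=0.0000 continue | (k=6,j=5): S=194.6349, (K−S)⁺=0.0000, hold=0.0000 ⇒ V=0.0000 continue | (k=6,j=6): S=274.1553, (K−S)⁺=0.0000, hold=0.0000 ⇒ V=0.0000 continue  boundary S*=69.6455
step 5: (k=5,j=0): S=41.6610, (K−S)⁺=44.7590, hold=42.9601 ⇒ V=44.7590 exercise | (k=5,j=1): S=58.6820, (K−S)⁺=27.7380, hold=25.9390 ⇒ V=27.7380 exercise | (k=5,j=2): S=82.6573, (K−S)⁺=3.7627, hold=8.8006 ⇒ V=8.8006 continue | (k=5,j=3): S=116.4279, (K−S)⁺=0.0000, hold=0.8346 ⇒ V=0.8346 continue | (k=5,j=4): S=163.9958, (K−S)⁺=0.0000, hold=0.0000 ⇒ V=0.0000 continue | (k=5,j=5): S=230.9983, (K−S)⁺=0.0000, hold=0.0000 ⇒ V=0.0000 continue  boundary S*=58.6820
step 4: (k=4,j=0): S=49.4444, (K−S)⁺=36.9756, hold=35.1767 ⇒ V=36.9756 exercise | (k=4,j=1): S=69.6455, (K−S)⁺=16.7745, hold=17.5360 ⇒ V=17.5360 continue | (k=4,j=2): S=98.1000, (K−S)⁺=0.0000, hold=4.5688 ⇒ V=4.5688 continue | (k=4,j=3): S=138.1799, (K−S)⁺=0.0000, hold=0.3930 ⇒ V=0.3930 continue | (k=4,j=4): S=194.6349, (K−S)⁺=0.0000, hold=0.0000 ⇒ V=0.0000 continue  boundary S*=49.4444
step 3: (k=3,j=0): S=58.6820, (K−S)⁺=27.7380, hold=26.3261 ⇒ V=27.7380 exercise | (k=3,j=1): S=82.6573, (K−S)⁺=3.7627, hold=10.5806 ⇒ V=10.5806 continue | (k=3,j=2): S=116.4279, (K−S)⁺=0.0000, hold=2.3514 ⇒ V=2.3514 continue | (k=3,j=3): S=163.9958, (K−S)⁺=0.0000, hold=0.1851 ⇒ V=0.1851 continue  boundary S*=58.6820
step 2: (k=2,j=0): S=69.6455, (K−S)⁺=16.7745, hold=18.4406 ⇒ V=18.4406 continue | (k=2,j=1): S=98.1000, (K−S)⁺=0.0000, hold=6.1780 ⇒ V=6.1780 continue | (k=2,j=2): S=138.1799, (K−S)⁺=0.0000, hold=1.2015 ⇒ V=1.2015 continue  boundary S*=-
step 1: (k=1,j=0): S=82.6573, (K−S)⁺=3.7627, hold=11.8245 ⇒ V=11.8245 continue | (k=1,j=1): S=116.4279, (K−S)⁺=0.0000, hold=3.5202 ⇒ V=3.5202 continue  boundary S*=-
step 0: (k=0,j=0): S=98.1000, (K−S)⁺=0.0000, hold=7.3578 ⇒ V=7.3578 continue  boundary S*=-

price = 7.3578
boundary = - - - 58.6820 49.4444 58.6820 69.6455
tree:
7.3578
11.8245 3.5202
18.4406 6.1780 1.2015
27.7380 10.5806 2.3514 0.1851
36.9756 17.5360 4.5688 0.3930 0.0000
44.7590 27.7380 8.8006 0.8346 0.0000 0.0000
51.3172 36.9756 16.7745 1.7721 0.0000 0.0000 0.0000
56.8430 44.7590 27.7380 3.7627 0.0000 0.0000 0.0000 0.0000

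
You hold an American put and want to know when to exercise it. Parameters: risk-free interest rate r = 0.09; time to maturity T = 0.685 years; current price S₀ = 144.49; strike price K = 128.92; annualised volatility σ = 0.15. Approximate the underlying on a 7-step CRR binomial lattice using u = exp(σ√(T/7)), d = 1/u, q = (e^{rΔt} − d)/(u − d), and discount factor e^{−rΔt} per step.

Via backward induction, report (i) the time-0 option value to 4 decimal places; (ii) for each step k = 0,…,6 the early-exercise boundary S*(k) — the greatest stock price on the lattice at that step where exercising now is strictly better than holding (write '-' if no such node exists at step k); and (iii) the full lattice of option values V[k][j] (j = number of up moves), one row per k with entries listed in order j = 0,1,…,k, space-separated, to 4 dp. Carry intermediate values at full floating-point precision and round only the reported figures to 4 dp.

price = 0.7181
boundary = - - - - 119.7633 114.2735 119.7633
tree:
0.7181
1.4137 0.2304
2.7197 0.4991 0.0413
5.0835 1.0668 0.0998 0.0000
9.1567 2.2412 0.2412 0.0000 0.0000
14.6465 4.6026 0.5828 0.0000 0.0000 0.0000
19.8848 9.1567 1.4083 0.0000 0.0000 0.0000 0.0000
24.8829 14.6465 3.4031 0.0000 0.0000 0.0000 0.0000 0.0000

params: Δt=0.09786 u=1.04804 d=0.95416 q=0.58250 e^(-rΔt)=0.99123
t_7 payoffs: 24.8829 14.6465 3.4031 0.0000 0.0000 0.0000 0.0000 0.0000
t_6: node(6,0) S=109.0352 payoff=19.8848 vs cont=18.7543 → 19.8848 [stop]  node(6,1) S=119.7633 payoff=9.1567 vs cont=8.0262 → 9.1567 [stop]  node(6,2) S=131.5470 payoff=0.0000 vs cont=1.4083 → 1.4083 [wait]  node(6,3) S=144.4900 payoff=0.0000 vs cont=0.0000 → 0.0000 [wait]  node(6,4) S=158.7065 payoff=0.0000 vs cont=0.0000 → 0.0000 [wait]  node(6,5) S=174.3218 payoff=0.0000 vs cont=0.0000 → 0.0000 [wait]  node(6,6) S=191.4735 payoff=0.0000 vs cont=0.0000 → 0.0000 [wait]  ⇒ S*(6)=119.7633
t_5: node(5,0) S=114.2735 payoff=14.6465 vs cont=13.5161 → 14.6465 [stop]  node(5,1) S=125.5169 payoff=3.4031 vs cont=4.6026 → 4.6026 [wait]  node(5,2) S=137.8667 payoff=0.0000 vs cont=0.5828 → 0.5828 [wait]  node(5,3) S=151.4315 payoff=0.0000 vs cont=0.0000 → 0.0000 [wait]  node(5,4) S=166.3310 payoff=0.0000 vs cont=0.0000 → 0.0000 [wait]  node(5,5) S=182.6965 payoff=0.0000 vs cont=0.0000 → 0.0000 [wait]  ⇒ S*(5)=114.2735
t_4: node(4,0) S=119.7633 payoff=9.1567 vs cont=8.7188 → 9.1567 [stop]  node(4,1) S=131.5470 payoff=0.0000 vs cont=2.2412 → 2.2412 [wait]  node(4,2) S=144.4900 payoff=0.0000 vs cont=0.2412 → 0.2412 [wait]  node(4,3) S=158.7065 payoff=0.0000 vs cont=0.0000 → 0.0000 [wait]  node(4,4) S=174.3218 payoff=0.0000 vs cont=0.0000 → 0.0000 [wait]  ⇒ S*(4)=119.7633
t_3: node(3,0) S=125.5169 payoff=3.4031 vs cont=5.0835 → 5.0835 [wait]  node(3,1) S=137.8667 payoff=0.0000 vs cont=1.0668 → 1.0668 [wait]  node(3,2) S=151.4315 payoff=0.0000 vs cont=0.0998 → 0.0998 [wait]  node(3,3) S=166.3310 payoff=0.0000 vs cont=0.0000 → 0.0000 [wait]  ⇒ S*(3)=-
t_2: node(2,0) S=131.5470 payoff=0.0000 vs cont=2.7197 → 2.7197 [wait]  node(2,1) S=144.4900 payoff=0.0000 vs cont=0.4991 → 0.4991 [wait]  node(2,2) S=158.7065 payoff=0.0000 vs cont=0.0413 → 0.0413 [wait]  ⇒ S*(2)=-
t_1: node(1,0) S=137.8667 payoff=0.0000 vs cont=1.4137 → 1.4137 [wait]  node(1,1) S=151.4315 payoff=0.0000 vs cont=0.2304 → 0.2304 [wait]  ⇒ S*(1)=-
t_0: node(0,0) S=144.4900 payoff=0.0000 vs cont=0.7181 → 0.7181 [wait]  ⇒ S*(0)=-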